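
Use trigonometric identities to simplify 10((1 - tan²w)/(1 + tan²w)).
10((1 - tan²w)/(1 + tan²w)) = 10(cos(2w)) (using Double angle)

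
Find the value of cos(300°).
cos(300°) = 1/2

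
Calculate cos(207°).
cos(207°) = -0.891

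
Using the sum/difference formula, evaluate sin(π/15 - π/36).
sin(π/15 - π/36) = sin π/15 cos π/36 - cos π/15 sin π/36 = 0.1219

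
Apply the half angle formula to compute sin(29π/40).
sin(29π/40) = √((1 - cos 29π/20)/2) = 0.7604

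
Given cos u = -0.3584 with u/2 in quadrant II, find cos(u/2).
cos(u/2) = ±√((1 + cos u)/2); negative since u/2 ∈ QII, so cos(u/2) = -0.5664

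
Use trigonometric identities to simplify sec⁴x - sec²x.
sec⁴x - sec²x = tan⁴x + tan²x (using Pythagorean)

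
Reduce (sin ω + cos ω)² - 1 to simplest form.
(sin ω + cos ω)² - 1 = sin(2ω) (using Pythagorean + double angle)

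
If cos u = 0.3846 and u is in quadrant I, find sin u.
sin u = 0.9231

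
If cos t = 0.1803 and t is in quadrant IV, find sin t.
sin t = -0.9836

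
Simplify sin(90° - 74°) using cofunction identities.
sin(90° - 74°) = cos(74°)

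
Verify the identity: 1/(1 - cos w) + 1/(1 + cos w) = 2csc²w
LHS = [(1 + cos w) + (1 - cos w)] / [(1 - cos w)(1 + cos w)] = 2/(1 - cos²w) = 2/sin²w = 2csc²w = RHS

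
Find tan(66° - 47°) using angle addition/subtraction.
tan(66° - 47°) = (tan 66° - tan 47°)/(1 + tan 66° tan 47°) = 0.3443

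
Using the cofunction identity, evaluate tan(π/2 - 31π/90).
tan(π/2 - 31π/90) = cot(31π/90) = 0.5317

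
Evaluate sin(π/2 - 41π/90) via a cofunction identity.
sin(π/2 - 41π/90) = cos(41π/90) = 0.1392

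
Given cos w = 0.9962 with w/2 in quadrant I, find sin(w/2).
sin(w/2) = ±√((1 - cos w)/2); positive since w/2 ∈ QI, so sin(w/2) = 0.04359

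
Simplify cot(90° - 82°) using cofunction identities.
cot(90° - 82°) = tan(82°)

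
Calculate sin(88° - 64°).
sin(88° - 64°) = sin 88° cos 64° - cos 88° sin 64° = 0.4067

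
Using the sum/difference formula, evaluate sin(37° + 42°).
sin(37° + 42°) = sin 37° cos 42° + cos 37° sin 42° = 0.9816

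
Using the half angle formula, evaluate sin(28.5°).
sin(28.5°) = √((1 - cos 57°)/2) = 0.4772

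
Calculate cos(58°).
cos(58°) = 0.5299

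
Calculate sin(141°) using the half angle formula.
sin(141°) = √((1 - cos 282°)/2) = 0.6293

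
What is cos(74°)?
cos(74°) = 0.2756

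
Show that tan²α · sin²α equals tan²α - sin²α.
RHS = sin²α/cos²α - sin²α = sin²α(1/cos²α - 1) = sin²α · (1 - cos²α)/cos²α = sin²α · sin²α/cos²α = sin²α · tan²α = LHS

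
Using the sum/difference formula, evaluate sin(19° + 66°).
sin(19° + 66°) = sin 19° cos 66° + cos 19° sin 66° = 0.9962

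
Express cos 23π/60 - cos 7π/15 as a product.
cos 23π/60 - cos 7π/15 = -2 sin(17π/40) sin(-π/24)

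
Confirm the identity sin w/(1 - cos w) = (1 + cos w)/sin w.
LHS = sin w(1 + cos w) / ((1 - cos w)(1 + cos w)) = sin w(1 + cos w) / (1 - cos²w) = sin w(1 + cos w) / sin²w = (1 + cos w)/sin w = RHS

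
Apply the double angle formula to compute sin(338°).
sin(338°) = 2 sin 169° cos 169° = -0.3746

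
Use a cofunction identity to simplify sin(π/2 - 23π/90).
sin(π/2 - 23π/90) = cos(23π/90)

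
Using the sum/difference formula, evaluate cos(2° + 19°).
cos(2° + 19°) = cos 2° cos 19° - sin 2° sin 19° = 0.9336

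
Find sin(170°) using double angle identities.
sin(170°) = 2 sin 85° cos 85° = 0.1736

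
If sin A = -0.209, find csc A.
csc A = 1/sin A = -4.785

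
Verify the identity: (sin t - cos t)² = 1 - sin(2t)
LHS = sin²t - 2 sin t cos t + cos²t = (sin²t + cos²t) - 2 sin t cos t = 1 - sin(2t) = RHS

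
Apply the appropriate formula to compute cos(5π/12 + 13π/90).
cos(5π/12 + 13π/90) = cos 5π/12 cos 13π/90 - sin 5π/12 sin 13π/90 = -0.1908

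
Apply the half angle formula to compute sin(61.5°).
sin(61.5°) = √((1 - cos 123°)/2) = 0.8788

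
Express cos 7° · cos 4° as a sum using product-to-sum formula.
cos 7° cos 4° = (1/2)[cos(7°-4°) + cos(7°+4°)]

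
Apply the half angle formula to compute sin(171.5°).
sin(171.5°) = √((1 - cos 343°)/2) = 0.1478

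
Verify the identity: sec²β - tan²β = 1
LHS = 1/cos²β - sin²β/cos²β = (1 - sin²β)/cos²β = cos²β/cos²β = 1 = RHS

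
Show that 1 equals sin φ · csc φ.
RHS = sin φ · (1/sin φ) = 1 = LHS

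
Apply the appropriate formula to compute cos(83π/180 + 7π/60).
cos(83π/180 + 7π/60) = cos 83π/180 cos 7π/60 - sin 83π/180 sin 7π/60 = -0.2419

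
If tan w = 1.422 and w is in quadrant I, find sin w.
sin w = 0.818 (using tan²w + 1 = sec²w)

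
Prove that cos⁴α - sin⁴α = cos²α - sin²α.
LHS = (cos²α - sin²α)(cos²α + sin²α) = (cos²α - sin²α) · 1 = cos²α - sin²α = RHS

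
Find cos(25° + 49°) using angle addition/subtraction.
cos(25° + 49°) = cos 25° cos 49° - sin 25° sin 49° = 0.2756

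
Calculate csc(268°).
csc(268°) = -1.001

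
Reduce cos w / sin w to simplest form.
cos w / sin w = cot w (using Quotient identity)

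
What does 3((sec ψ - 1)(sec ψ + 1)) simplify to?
3((sec ψ - 1)(sec ψ + 1)) = 3(tan²ψ) (using Diff. of squares)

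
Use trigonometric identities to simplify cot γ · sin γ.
cot γ · sin γ = cos γ (using Quotient identity)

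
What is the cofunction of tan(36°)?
tan(36°) = cot(90° - 36°) = cot(54°)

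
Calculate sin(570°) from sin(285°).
sin(570°) = 2 sin 285° cos 285° = -1/2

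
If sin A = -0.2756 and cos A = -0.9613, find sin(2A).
sin(2A) = 2 sin A cos A = 0.5299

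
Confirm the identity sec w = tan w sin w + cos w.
RHS = sin²w/cos w + cos w = (sin²w + cos²w)/cos w = 1/cos w = sec w = LHS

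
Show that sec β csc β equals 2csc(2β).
RHS = 2/sin(2β) = 2/(2 sin β cos β) = 1/(sin β cos β) = (1/cos β)(1/sin β) = sec β csc β = LHS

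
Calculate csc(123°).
csc(123°) = 1.192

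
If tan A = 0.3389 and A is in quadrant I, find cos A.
cos A = 0.9471 (using tan²A + 1 = sec²A)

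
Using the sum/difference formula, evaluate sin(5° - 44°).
sin(5° - 44°) = sin 5° cos 44° - cos 5° sin 44° = -0.6293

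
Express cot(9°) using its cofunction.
cot(9°) = tan(90° - 9°) = tan(81°)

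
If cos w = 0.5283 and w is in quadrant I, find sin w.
sin w = 0.8491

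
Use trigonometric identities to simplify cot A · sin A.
cot A · sin A = cos A (using Quotient identity)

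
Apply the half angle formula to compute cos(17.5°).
cos(17.5°) = √((1 + cos 35°)/2) = 0.9537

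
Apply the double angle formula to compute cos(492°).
cos(492°) = cos²246° - sin²246° = -0.6691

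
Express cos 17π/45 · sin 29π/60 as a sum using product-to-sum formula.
cos 17π/45 sin 29π/60 = (1/2)[sin(17π/45+29π/60) - sin(17π/45-29π/60)]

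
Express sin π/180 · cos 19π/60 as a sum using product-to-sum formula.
sin π/180 cos 19π/60 = (1/2)[sin(π/180+19π/60) + sin(π/180-19π/60)]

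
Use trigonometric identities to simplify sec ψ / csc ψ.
sec ψ / csc ψ = tan ψ (using Reciprocal identities)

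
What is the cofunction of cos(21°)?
cos(21°) = sin(90° - 21°) = sin(69°)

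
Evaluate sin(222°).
sin(222°) = -0.6691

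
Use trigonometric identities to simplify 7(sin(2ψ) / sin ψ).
7(sin(2ψ) / sin ψ) = 7(2 cos ψ) (using Double angle)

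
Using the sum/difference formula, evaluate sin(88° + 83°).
sin(88° + 83°) = sin 88° cos 83° + cos 88° sin 83° = 0.1564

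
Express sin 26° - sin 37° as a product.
sin 26° - sin 37° = 2 cos(31.5°) sin(-5.5°)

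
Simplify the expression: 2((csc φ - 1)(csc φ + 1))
2((csc φ - 1)(csc φ + 1)) = 2(cot²φ) (using Diff. of squares)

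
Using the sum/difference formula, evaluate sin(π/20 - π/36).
sin(π/20 - π/36) = sin π/20 cos π/36 - cos π/20 sin π/36 = 0.06976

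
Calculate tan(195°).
tan(195°) = 2-√3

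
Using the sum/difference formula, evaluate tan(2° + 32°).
tan(2° + 32°) = (tan 2° + tan 32°)/(1 - tan 2° tan 32°) = 0.6745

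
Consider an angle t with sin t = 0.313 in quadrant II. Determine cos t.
cos t = ±√(1 - sin²t) = -0.9498 (negative in QII)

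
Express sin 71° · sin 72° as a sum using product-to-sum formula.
sin 71° sin 72° = (1/2)[cos(71°-72°) - cos(71°+72°)]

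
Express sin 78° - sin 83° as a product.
sin 78° - sin 83° = 2 cos(80.5°) sin(-2.5°)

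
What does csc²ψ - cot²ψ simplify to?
csc²ψ - cot²ψ = 1 (using Pythagorean identity)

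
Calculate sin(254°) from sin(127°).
sin(254°) = 2 sin 127° cos 127° = -0.9613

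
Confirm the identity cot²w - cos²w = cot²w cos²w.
LHS = cos²w/sin²w - cos²w = cos²w(1/sin²w - 1) = cos²w · (1 - sin²w)/sin²w = cos²w · cos²w/sin²w = cos²w · cot²w = RHS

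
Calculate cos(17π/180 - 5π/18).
cos(17π/180 - 5π/18) = cos 17π/180 cos 5π/18 + sin 17π/180 sin 5π/18 = 0.8387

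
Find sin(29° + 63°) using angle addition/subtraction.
sin(29° + 63°) = sin 29° cos 63° + cos 29° sin 63° = 0.9994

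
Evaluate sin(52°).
sin(52°) = 0.788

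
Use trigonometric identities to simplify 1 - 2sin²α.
1 - 2sin²α = cos(2α) (using Double angle)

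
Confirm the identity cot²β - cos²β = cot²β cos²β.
LHS = cos²β/sin²β - cos²β = cos²β(1/sin²β - 1) = cos²β · (1 - sin²β)/sin²β = cos²β · cos²β/sin²β = cos²β · cot²β = RHS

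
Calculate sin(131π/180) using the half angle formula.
sin(131π/180) = √((1 - cos 131π/90)/2) = 0.7547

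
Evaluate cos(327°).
cos(327°) = 0.8387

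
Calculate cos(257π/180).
cos(257π/180) = -0.225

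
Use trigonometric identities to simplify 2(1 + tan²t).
2(1 + tan²t) = 2(sec²t) (using Pythagorean identity)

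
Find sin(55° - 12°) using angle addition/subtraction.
sin(55° - 12°) = sin 55° cos 12° - cos 55° sin 12° = 0.682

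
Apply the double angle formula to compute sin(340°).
sin(340°) = 2 sin 170° cos 170° = -0.342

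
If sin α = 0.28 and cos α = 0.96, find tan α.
tan α = sin α / cos α = 0.2917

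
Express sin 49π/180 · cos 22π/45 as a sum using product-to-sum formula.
sin 49π/180 cos 22π/45 = (1/2)[sin(49π/180+22π/45) + sin(49π/180-22π/45)]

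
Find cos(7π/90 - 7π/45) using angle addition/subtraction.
cos(7π/90 - 7π/45) = cos 7π/90 cos 7π/45 + sin 7π/90 sin 7π/45 = 0.9703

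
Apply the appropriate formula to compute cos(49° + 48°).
cos(49° + 48°) = cos 49° cos 48° - sin 49° sin 48° = -0.1219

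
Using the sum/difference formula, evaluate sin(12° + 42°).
sin(12° + 42°) = sin 12° cos 42° + cos 12° sin 42° = 0.809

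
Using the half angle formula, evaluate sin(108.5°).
sin(108.5°) = √((1 - cos 217°)/2) = 0.9483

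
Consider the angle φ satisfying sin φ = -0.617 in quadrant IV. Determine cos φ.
cos φ = √(1 - sin²φ) = 0.787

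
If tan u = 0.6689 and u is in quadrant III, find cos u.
cos u = -0.8312 (using tan²u + 1 = sec²u)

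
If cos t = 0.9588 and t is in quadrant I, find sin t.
sin t = 0.2841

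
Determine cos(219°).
cos(219°) = -0.7771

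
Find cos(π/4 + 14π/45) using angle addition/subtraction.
cos(π/4 + 14π/45) = cos π/4 cos 14π/45 - sin π/4 sin 14π/45 = -0.1908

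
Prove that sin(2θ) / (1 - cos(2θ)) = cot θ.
LHS = 2 sin θ cos θ / (2sin²θ) = cos θ/sin θ = cot θ = RHS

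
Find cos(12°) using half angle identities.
cos(12°) = √((1 + cos 24°)/2) = 0.9781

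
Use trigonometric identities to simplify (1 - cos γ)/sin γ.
(1 - cos γ)/sin γ = tan(γ/2) (using Half angle)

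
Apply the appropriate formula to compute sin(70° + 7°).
sin(70° + 7°) = sin 70° cos 7° + cos 70° sin 7° = 0.9744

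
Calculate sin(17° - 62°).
sin(17° - 62°) = sin 17° cos 62° - cos 17° sin 62° = -√2/2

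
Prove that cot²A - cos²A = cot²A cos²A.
LHS = cos²A/sin²A - cos²A = cos²A(1/sin²A - 1) = cos²A · (1 - sin²A)/sin²A = cos²A · cos²A/sin²A = cos²A · cot²A = RHS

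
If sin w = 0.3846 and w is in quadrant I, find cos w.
cos w = 0.9231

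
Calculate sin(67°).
sin(67°) = 0.9205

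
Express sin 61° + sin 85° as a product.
sin 61° + sin 85° = 2 sin(73°) cos(-12°)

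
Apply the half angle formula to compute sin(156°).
sin(156°) = √((1 - cos 312°)/2) = 0.4067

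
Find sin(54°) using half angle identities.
sin(54°) = √((1 - cos 108°)/2) = 0.809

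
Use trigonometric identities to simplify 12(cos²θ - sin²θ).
12(cos²θ - sin²θ) = 12(cos(2θ)) (using Double angle)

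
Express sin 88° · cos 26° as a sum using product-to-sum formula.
sin 88° cos 26° = (1/2)[sin(88°+26°) + sin(88°-26°)]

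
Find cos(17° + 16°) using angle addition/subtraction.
cos(17° + 16°) = cos 17° cos 16° - sin 17° sin 16° = 0.8387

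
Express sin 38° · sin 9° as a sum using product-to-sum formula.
sin 38° sin 9° = (1/2)[cos(38°-9°) - cos(38°+9°)]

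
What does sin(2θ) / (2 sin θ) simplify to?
sin(2θ) / (2 sin θ) = cos θ (using Double angle)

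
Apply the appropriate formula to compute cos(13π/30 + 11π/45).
cos(13π/30 + 11π/45) = cos 13π/30 cos 11π/45 - sin 13π/30 sin 11π/45 = -0.5299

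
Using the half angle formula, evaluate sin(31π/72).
sin(31π/72) = √((1 - cos 31π/36)/2) = 0.9763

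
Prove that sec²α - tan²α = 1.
LHS = 1/cos²α - sin²α/cos²α = (1 - sin²α)/cos²α = cos²α/cos²α = 1 = RHS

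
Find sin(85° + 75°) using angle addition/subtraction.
sin(85° + 75°) = sin 85° cos 75° + cos 85° sin 75° = 0.342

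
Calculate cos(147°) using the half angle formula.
cos(147°) = -√((1 + cos 294°)/2) = -0.8387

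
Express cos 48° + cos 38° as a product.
cos 48° + cos 38° = 2 cos(43°) cos(5°)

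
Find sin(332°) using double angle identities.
sin(332°) = 2 sin 166° cos 166° = -0.4695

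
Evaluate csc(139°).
csc(139°) = 1.524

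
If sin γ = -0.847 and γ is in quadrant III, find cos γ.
cos γ = -0.5316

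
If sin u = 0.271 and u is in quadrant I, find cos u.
cos u = 0.9626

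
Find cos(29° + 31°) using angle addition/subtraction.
cos(29° + 31°) = cos 29° cos 31° - sin 29° sin 31° = 1/2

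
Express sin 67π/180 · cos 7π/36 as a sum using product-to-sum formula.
sin 67π/180 cos 7π/36 = (1/2)[sin(67π/180+7π/36) + sin(67π/180-7π/36)]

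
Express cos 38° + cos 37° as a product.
cos 38° + cos 37° = 2 cos(37.5°) cos(0.5°)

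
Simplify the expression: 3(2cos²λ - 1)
3(2cos²λ - 1) = 3(cos(2λ)) (using Double angle)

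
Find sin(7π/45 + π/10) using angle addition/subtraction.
sin(7π/45 + π/10) = sin 7π/45 cos π/10 + cos 7π/45 sin π/10 = 0.7193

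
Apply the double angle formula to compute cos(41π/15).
cos(41π/15) = cos²41π/30 - sin²41π/30 = -0.6691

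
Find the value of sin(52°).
sin(52°) = 0.788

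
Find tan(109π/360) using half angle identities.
tan(109π/360) = sin 109π/180 / (1 + cos 109π/180) = 1.402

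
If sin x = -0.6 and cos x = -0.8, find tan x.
tan x = sin x / cos x = 0.75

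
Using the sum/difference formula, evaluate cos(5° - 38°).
cos(5° - 38°) = cos 5° cos 38° + sin 5° sin 38° = 0.8387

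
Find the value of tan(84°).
tan(84°) = 9.514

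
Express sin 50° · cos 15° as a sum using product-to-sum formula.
sin 50° cos 15° = (1/2)[sin(50°+15°) + sin(50°-15°)]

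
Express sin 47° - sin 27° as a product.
sin 47° - sin 27° = 2 cos(37°) sin(10°)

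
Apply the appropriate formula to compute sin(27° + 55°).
sin(27° + 55°) = sin 27° cos 55° + cos 27° sin 55° = 0.9903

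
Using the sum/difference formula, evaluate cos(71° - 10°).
cos(71° - 10°) = cos 71° cos 10° + sin 71° sin 10° = 0.4848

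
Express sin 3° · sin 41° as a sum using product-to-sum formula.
sin 3° sin 41° = (1/2)[cos(3°-41°) - cos(3°+41°)]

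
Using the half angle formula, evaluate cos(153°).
cos(153°) = -√((1 + cos 306°)/2) = -0.891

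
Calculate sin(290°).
sin(290°) = -0.9397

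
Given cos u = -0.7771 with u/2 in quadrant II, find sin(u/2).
sin(u/2) = ±√((1 - cos u)/2); positive since u/2 ∈ QII, so sin(u/2) = 0.9426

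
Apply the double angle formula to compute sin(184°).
sin(184°) = 2 sin 92° cos 92° = -0.06976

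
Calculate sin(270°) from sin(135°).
sin(270°) = 2 sin 135° cos 135° = -1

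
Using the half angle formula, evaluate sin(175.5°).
sin(175.5°) = √((1 - cos 351°)/2) = 0.07846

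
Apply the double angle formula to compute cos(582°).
cos(582°) = cos²291° - sin²291° = -0.7431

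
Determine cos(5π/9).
cos(5π/9) = -0.1736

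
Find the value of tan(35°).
tan(35°) = 0.7002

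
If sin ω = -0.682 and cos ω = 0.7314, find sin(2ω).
sin(2ω) = 2 sin ω cos ω = -0.9976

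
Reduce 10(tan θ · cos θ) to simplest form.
10(tan θ · cos θ) = 10(sin θ) (using Quotient identity)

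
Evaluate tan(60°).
tan(60°) = √3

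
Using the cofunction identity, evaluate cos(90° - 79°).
cos(90° - 79°) = sin(79°) = 0.9816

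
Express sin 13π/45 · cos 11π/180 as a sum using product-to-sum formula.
sin 13π/45 cos 11π/180 = (1/2)[sin(13π/45+11π/180) + sin(13π/45-11π/180)]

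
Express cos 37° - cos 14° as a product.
cos 37° - cos 14° = -2 sin(25.5°) sin(11.5°)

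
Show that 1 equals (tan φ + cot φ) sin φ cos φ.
RHS = (sin φ/cos φ + cos φ/sin φ) sin φ cos φ = ((sin²φ + cos²φ)/(sin φ cos φ)) · sin φ cos φ = sin²φ + cos²φ = 1 = LHS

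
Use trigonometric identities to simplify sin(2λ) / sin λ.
sin(2λ) / sin λ = 2 cos λ (using Double angle)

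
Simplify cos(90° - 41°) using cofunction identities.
cos(90° - 41°) = sin(41°)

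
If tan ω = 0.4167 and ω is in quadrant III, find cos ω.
cos ω = -0.9231 (using tan²ω + 1 = sec²ω)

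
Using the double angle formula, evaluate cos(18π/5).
cos(18π/5) = cos²9π/5 - sin²9π/5 = 0.309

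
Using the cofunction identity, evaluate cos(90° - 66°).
cos(90° - 66°) = sin(66°) = 0.9135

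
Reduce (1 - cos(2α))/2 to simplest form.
(1 - cos(2α))/2 = sin²α (using Power reduction)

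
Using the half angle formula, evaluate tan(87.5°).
tan(87.5°) = sin 175° / (1 + cos 175°) = 22.9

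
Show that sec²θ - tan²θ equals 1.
LHS = 1/cos²θ - sin²θ/cos²θ = (1 - sin²θ)/cos²θ = cos²θ/cos²θ = 1 = RHS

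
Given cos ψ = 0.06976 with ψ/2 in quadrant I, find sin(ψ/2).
sin(ψ/2) = ±√((1 - cos ψ)/2); positive since ψ/2 ∈ QI, so sin(ψ/2) = 0.682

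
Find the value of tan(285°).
tan(285°) = -(2+√3)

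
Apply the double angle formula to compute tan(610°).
tan(610°) = 2 tan 305° / (1 - tan²305°) = 2.747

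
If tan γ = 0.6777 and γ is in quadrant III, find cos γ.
cos γ = -0.8278 (using tan²γ + 1 = sec²γ)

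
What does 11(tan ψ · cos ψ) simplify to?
11(tan ψ · cos ψ) = 11(sin ψ) (using Quotient identity)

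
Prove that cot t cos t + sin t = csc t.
LHS = cos²t/sin t + sin t = (cos²t + sin²t)/sin t = 1/sin t = csc t = RHS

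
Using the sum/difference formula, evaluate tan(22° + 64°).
tan(22° + 64°) = (tan 22° + tan 64°)/(1 - tan 22° tan 64°) = 14.3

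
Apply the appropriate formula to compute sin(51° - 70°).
sin(51° - 70°) = sin 51° cos 70° - cos 51° sin 70° = -0.3256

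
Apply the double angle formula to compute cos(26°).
cos(26°) = cos²13° - sin²13° = 0.8988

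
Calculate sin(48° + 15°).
sin(48° + 15°) = sin 48° cos 15° + cos 48° sin 15° = 0.891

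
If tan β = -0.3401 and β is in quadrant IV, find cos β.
cos β = 0.9467 (using tan²β + 1 = sec²β)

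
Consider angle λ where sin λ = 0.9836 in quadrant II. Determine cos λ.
cos λ = ±√(1 - sin²λ) = -0.1804 (negative in QII)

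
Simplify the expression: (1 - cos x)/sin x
(1 - cos x)/sin x = tan(x/2) (using Half angle)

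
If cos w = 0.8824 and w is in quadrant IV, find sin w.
sin w = -0.4705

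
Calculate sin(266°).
sin(266°) = -0.9976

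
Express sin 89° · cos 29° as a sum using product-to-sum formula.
sin 89° cos 29° = (1/2)[sin(89°+29°) + sin(89°-29°)]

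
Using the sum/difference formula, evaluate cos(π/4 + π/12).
cos(π/4 + π/12) = cos π/4 cos π/12 - sin π/4 sin π/12 = 1/2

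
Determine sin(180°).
sin(180°) = 0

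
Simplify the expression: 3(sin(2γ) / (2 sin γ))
3(sin(2γ) / (2 sin γ)) = 3(cos γ) (using Double angle)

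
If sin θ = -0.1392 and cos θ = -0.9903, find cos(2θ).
cos(2θ) = cos²θ - sin²θ = 0.9613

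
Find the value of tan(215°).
tan(215°) = 0.7002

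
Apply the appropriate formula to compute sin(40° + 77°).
sin(40° + 77°) = sin 40° cos 77° + cos 40° sin 77° = 0.891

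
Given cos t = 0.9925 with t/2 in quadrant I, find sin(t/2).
sin(t/2) = ±√((1 - cos t)/2); positive since t/2 ∈ QI, so sin(t/2) = 0.06124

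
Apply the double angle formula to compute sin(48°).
sin(48°) = 2 sin 24° cos 24° = 0.7431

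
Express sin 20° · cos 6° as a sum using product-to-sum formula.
sin 20° cos 6° = (1/2)[sin(20°+6°) + sin(20°-6°)]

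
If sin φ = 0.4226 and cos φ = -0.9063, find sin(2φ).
sin(2φ) = 2 sin φ cos φ = -0.766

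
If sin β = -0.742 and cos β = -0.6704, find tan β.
tan β = sin β / cos β = 1.107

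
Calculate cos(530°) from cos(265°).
cos(530°) = cos²265° - sin²265° = -0.9848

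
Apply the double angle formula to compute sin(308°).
sin(308°) = 2 sin 154° cos 154° = -0.788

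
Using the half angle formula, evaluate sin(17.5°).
sin(17.5°) = √((1 - cos 35°)/2) = 0.3007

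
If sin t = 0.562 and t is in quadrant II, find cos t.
cos t = -0.8271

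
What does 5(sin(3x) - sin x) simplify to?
5(sin(3x) - sin x) = 5(2 cos(2x) sin x) (using Sum-to-product)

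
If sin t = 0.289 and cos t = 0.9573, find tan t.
tan t = sin t / cos t = 0.3019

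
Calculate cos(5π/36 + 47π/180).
cos(5π/36 + 47π/180) = cos 5π/36 cos 47π/180 - sin 5π/36 sin 47π/180 = 0.309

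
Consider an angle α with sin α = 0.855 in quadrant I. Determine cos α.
cos α = √(1 - sin²α) = 0.5186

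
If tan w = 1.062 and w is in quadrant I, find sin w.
sin w = 0.728 (using tan²w + 1 = sec²w)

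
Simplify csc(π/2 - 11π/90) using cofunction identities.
csc(π/2 - 11π/90) = sec(11π/90)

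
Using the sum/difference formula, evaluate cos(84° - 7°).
cos(84° - 7°) = cos 84° cos 7° + sin 84° sin 7° = 0.225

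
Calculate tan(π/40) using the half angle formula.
tan(π/40) = sin π/20 / (1 + cos π/20) = 0.0787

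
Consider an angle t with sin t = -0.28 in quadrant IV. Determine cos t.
cos t = √(1 - sin²t) = 0.96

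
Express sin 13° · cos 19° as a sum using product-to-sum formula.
sin 13° cos 19° = (1/2)[sin(13°+19°) + sin(13°-19°)]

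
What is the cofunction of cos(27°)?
cos(27°) = sin(90° - 27°) = sin(63°)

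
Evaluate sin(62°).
sin(62°) = 0.8829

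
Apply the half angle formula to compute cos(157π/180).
cos(157π/180) = -√((1 + cos 157π/90)/2) = -0.9205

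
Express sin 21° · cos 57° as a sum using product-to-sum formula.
sin 21° cos 57° = (1/2)[sin(21°+57°) + sin(21°-57°)]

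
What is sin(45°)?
sin(45°) = √2/2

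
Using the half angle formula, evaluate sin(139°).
sin(139°) = √((1 - cos 278°)/2) = 0.6561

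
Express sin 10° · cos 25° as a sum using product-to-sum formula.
sin 10° cos 25° = (1/2)[sin(10°+25°) + sin(10°-25°)]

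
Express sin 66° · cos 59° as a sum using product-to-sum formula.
sin 66° cos 59° = (1/2)[sin(66°+59°) + sin(66°-59°)]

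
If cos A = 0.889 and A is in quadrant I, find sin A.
sin A = 0.4579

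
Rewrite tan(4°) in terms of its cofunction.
tan(4°) = cot(90° - 4°) = cot(86°)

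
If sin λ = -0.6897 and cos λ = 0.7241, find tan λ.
tan λ = sin λ / cos λ = -0.9525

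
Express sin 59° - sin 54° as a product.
sin 59° - sin 54° = 2 cos(56.5°) sin(2.5°)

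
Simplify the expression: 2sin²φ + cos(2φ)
2sin²φ + cos(2φ) = 1 (using Double angle)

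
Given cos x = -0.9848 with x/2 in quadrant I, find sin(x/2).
sin(x/2) = ±√((1 - cos x)/2); positive since x/2 ∈ QI, so sin(x/2) = 0.9962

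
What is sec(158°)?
sec(158°) = -1.079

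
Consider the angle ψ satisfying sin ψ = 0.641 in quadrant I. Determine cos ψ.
cos ψ = √(1 - sin²ψ) = 0.7675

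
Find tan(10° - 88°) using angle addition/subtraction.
tan(10° - 88°) = (tan 10° - tan 88°)/(1 + tan 10° tan 88°) = -4.705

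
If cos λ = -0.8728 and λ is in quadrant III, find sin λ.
sin λ = -0.4881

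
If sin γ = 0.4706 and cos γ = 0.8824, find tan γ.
tan γ = sin γ / cos γ = 0.5333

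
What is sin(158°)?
sin(158°) = 0.3746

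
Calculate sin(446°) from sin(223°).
sin(446°) = 2 sin 223° cos 223° = 0.9976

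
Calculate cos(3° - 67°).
cos(3° - 67°) = cos 3° cos 67° + sin 3° sin 67° = 0.4384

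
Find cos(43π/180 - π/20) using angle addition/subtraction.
cos(43π/180 - π/20) = cos 43π/180 cos π/20 + sin 43π/180 sin π/20 = 0.829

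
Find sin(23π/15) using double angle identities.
sin(23π/15) = 2 sin 23π/30 cos 23π/30 = -0.9945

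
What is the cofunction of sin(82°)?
sin(82°) = cos(90° - 82°) = cos(8°)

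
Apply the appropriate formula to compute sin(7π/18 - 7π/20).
sin(7π/18 - 7π/20) = sin 7π/18 cos 7π/20 - cos 7π/18 sin 7π/20 = 0.1219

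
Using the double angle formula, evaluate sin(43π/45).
sin(43π/45) = 2 sin 43π/90 cos 43π/90 = 0.1392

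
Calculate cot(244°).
cot(244°) = 0.4877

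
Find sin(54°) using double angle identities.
sin(54°) = 2 sin 27° cos 27° = 0.809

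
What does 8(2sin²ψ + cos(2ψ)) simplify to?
8(2sin²ψ + cos(2ψ)) = 8 (using Double angle)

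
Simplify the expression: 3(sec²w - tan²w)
3(sec²w - tan²w) = 3 (using Pythagorean identity)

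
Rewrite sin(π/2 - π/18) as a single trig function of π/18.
sin(π/2 - π/18) = cos(π/18)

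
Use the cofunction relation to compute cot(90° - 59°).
cot(90° - 59°) = tan(59°) = 1.664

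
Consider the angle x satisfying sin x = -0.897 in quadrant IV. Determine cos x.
cos x = √(1 - sin²x) = 0.442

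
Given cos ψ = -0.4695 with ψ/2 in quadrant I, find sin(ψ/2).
sin(ψ/2) = ±√((1 - cos ψ)/2); positive since ψ/2 ∈ QI, so sin(ψ/2) = 0.8572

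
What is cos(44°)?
cos(44°) = 0.7193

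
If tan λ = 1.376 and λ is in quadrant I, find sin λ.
sin λ = 0.8089 (using tan²λ + 1 = sec²λ)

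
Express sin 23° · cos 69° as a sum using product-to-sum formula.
sin 23° cos 69° = (1/2)[sin(23°+69°) + sin(23°-69°)]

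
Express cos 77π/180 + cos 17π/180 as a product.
cos 77π/180 + cos 17π/180 = 2 cos(47π/180) cos(π/6)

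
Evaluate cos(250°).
cos(250°) = -0.342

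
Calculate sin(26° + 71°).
sin(26° + 71°) = sin 26° cos 71° + cos 26° sin 71° = 0.9925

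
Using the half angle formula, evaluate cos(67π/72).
cos(67π/72) = -√((1 + cos 67π/36)/2) = -0.9763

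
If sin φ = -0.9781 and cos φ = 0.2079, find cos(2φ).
cos(2φ) = cos²φ - sin²φ = -0.9135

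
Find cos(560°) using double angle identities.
cos(560°) = 2cos²280° - 1 = -0.9397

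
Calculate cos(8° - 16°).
cos(8° - 16°) = cos 8° cos 16° + sin 8° sin 16° = 0.9903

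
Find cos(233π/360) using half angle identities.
cos(233π/360) = -√((1 + cos 233π/180)/2) = -0.4462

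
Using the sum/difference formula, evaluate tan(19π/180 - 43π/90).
tan(19π/180 - 43π/90) = (tan 19π/180 - tan 43π/90)/(1 + tan 19π/180 tan 43π/90) = -2.356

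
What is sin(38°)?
sin(38°) = 0.6157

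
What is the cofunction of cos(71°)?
cos(71°) = sin(90° - 71°) = sin(19°)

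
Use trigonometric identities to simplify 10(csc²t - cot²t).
10(csc²t - cot²t) = 10 (using Pythagorean identity)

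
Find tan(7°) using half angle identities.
tan(7°) = sin 14° / (1 + cos 14°) = 0.1228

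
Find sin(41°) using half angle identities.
sin(41°) = √((1 - cos 82°)/2) = 0.6561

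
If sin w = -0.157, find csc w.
csc w = 1/sin w = -6.369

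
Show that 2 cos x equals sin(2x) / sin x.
RHS = 2 sin x cos x / sin x = 2 cos x = LHS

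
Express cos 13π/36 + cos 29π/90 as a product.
cos 13π/36 + cos 29π/90 = 2 cos(41π/120) cos(7π/360)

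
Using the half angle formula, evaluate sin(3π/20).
sin(3π/20) = √((1 - cos 3π/10)/2) = 0.454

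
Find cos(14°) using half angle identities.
cos(14°) = √((1 + cos 28°)/2) = 0.9703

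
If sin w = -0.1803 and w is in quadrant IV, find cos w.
cos w = 0.9836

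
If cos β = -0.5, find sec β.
sec β = 1/cos β = -2.0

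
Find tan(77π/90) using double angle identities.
tan(77π/90) = 2 tan 77π/180 / (1 - tan²77π/180) = -0.4877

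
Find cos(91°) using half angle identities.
cos(91°) = -√((1 + cos 182°)/2) = -0.01745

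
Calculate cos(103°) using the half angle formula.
cos(103°) = -√((1 + cos 206°)/2) = -0.225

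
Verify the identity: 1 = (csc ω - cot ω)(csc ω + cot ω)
RHS = csc²ω - cot²ω = (1 + cot²ω) - cot²ω = 1 = LHS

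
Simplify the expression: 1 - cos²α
1 - cos²α = sin²α (using Pythagorean identity)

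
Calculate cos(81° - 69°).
cos(81° - 69°) = cos 81° cos 69° + sin 81° sin 69° = 0.9781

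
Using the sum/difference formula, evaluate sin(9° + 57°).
sin(9° + 57°) = sin 9° cos 57° + cos 9° sin 57° = 0.9135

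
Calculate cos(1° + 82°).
cos(1° + 82°) = cos 1° cos 82° - sin 1° sin 82° = 0.1219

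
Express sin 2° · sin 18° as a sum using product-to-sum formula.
sin 2° sin 18° = (1/2)[cos(2°-18°) - cos(2°+18°)]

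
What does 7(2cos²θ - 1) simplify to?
7(2cos²θ - 1) = 7(cos(2θ)) (using Double angle)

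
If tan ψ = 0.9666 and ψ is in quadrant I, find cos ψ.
cos ψ = 0.719 (using tan²ψ + 1 = sec²ψ)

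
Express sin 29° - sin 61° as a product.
sin 29° - sin 61° = 2 cos(45°) sin(-16°)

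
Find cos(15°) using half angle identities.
cos(15°) = √((1 + cos 30°)/2) = (√6+√2)/4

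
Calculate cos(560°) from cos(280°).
cos(560°) = cos²280° - sin²280° = -0.9397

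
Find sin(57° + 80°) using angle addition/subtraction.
sin(57° + 80°) = sin 57° cos 80° + cos 57° sin 80° = 0.682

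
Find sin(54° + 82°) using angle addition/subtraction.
sin(54° + 82°) = sin 54° cos 82° + cos 54° sin 82° = 0.6947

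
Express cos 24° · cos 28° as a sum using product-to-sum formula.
cos 24° cos 28° = (1/2)[cos(24°-28°) + cos(24°+28°)]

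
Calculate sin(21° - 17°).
sin(21° - 17°) = sin 21° cos 17° - cos 21° sin 17° = 0.06976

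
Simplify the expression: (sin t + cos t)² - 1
(sin t + cos t)² - 1 = sin(2t) (using Pythagorean + double angle)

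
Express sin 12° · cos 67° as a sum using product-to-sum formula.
sin 12° cos 67° = (1/2)[sin(12°+67°) + sin(12°-67°)]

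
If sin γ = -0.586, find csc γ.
csc γ = 1/sin γ = -1.706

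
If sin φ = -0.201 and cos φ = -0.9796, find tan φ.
tan φ = sin φ / cos φ = 0.2052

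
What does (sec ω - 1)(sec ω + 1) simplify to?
(sec ω - 1)(sec ω + 1) = tan²ω (using Diff. of squares)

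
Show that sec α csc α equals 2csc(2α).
RHS = 2/sin(2α) = 2/(2 sin α cos α) = 1/(sin α cos α) = (1/cos α)(1/sin α) = sec α csc α = LHS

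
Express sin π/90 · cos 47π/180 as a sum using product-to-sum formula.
sin π/90 cos 47π/180 = (1/2)[sin(π/90+47π/180) + sin(π/90-47π/180)]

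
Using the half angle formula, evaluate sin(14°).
sin(14°) = √((1 - cos 28°)/2) = 0.2419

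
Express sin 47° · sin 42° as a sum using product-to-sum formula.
sin 47° sin 42° = (1/2)[cos(47°-42°) - cos(47°+42°)]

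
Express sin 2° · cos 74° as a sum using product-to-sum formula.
sin 2° cos 74° = (1/2)[sin(2°+74°) + sin(2°-74°)]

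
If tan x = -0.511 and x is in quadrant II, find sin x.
sin x = 0.455 (using tan²x + 1 = sec²x)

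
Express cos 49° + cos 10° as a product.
cos 49° + cos 10° = 2 cos(29.5°) cos(19.5°)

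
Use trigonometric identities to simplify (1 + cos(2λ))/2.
(1 + cos(2λ))/2 = cos²λ (using Power reduction)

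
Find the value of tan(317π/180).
tan(317π/180) = -0.9325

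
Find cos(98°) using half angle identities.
cos(98°) = -√((1 + cos 196°)/2) = -0.1392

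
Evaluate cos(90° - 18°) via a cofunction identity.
cos(90° - 18°) = sin(18°) = 0.309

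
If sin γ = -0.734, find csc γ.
csc γ = 1/sin γ = -1.362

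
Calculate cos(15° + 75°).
cos(15° + 75°) = cos 15° cos 75° - sin 15° sin 75° = 0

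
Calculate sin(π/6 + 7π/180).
sin(π/6 + 7π/180) = sin π/6 cos 7π/180 + cos π/6 sin 7π/180 = 0.6018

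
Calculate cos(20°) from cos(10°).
cos(20°) = cos²10° - sin²10° = 0.9397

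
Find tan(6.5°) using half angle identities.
tan(6.5°) = sin 13° / (1 + cos 13°) = 0.1139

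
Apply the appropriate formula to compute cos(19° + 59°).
cos(19° + 59°) = cos 19° cos 59° - sin 19° sin 59° = 0.2079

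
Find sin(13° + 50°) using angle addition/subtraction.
sin(13° + 50°) = sin 13° cos 50° + cos 13° sin 50° = 0.891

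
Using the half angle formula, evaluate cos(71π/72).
cos(71π/72) = -√((1 + cos 71π/36)/2) = -0.999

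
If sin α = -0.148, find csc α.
csc α = 1/sin α = -6.757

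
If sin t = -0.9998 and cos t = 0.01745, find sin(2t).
sin(2t) = 2 sin t cos t = -0.03489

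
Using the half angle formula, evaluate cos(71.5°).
cos(71.5°) = √((1 + cos 143°)/2) = 0.3173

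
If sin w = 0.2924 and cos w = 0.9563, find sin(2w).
sin(2w) = 2 sin w cos w = 0.5592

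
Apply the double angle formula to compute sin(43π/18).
sin(43π/18) = 2 sin 43π/36 cos 43π/36 = 0.9397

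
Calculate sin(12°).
sin(12°) = 0.2079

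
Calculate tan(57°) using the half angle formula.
tan(57°) = sin 114° / (1 + cos 114°) = 1.54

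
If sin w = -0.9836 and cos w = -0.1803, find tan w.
tan w = sin w / cos w = 5.455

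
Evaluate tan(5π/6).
tan(5π/6) = -√3/3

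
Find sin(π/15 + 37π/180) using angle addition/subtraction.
sin(π/15 + 37π/180) = sin π/15 cos 37π/180 + cos π/15 sin 37π/180 = 0.7547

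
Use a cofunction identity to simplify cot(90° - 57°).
cot(90° - 57°) = tan(57°)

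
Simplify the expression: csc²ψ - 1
csc²ψ - 1 = cot²ψ (using Pythagorean identity)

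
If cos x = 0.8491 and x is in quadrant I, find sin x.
sin x = 0.5282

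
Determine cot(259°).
cot(259°) = 0.1944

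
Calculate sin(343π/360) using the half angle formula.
sin(343π/360) = √((1 - cos 343π/180)/2) = 0.1478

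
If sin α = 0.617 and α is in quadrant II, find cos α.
cos α = -0.787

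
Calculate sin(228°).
sin(228°) = -0.7431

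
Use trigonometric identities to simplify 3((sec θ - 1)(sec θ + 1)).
3((sec θ - 1)(sec θ + 1)) = 3(tan²θ) (using Diff. of squares)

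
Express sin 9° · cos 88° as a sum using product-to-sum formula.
sin 9° cos 88° = (1/2)[sin(9°+88°) + sin(9°-88°)]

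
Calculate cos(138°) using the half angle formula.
cos(138°) = -√((1 + cos 276°)/2) = -0.7431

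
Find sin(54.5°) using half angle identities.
sin(54.5°) = √((1 - cos 109°)/2) = 0.8141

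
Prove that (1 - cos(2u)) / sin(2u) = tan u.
LHS = 2sin²u / (2 sin u cos u) = sin u/cos u = tan u = RHS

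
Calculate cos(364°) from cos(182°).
cos(364°) = cos²182° - sin²182° = 0.9976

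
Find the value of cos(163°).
cos(163°) = -0.9563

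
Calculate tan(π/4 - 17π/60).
tan(π/4 - 17π/60) = (tan π/4 - tan 17π/60)/(1 + tan π/4 tan 17π/60) = -0.1051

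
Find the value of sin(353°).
sin(353°) = -0.1219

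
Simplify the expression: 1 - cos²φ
1 - cos²φ = sin²φ (using Pythagorean identity)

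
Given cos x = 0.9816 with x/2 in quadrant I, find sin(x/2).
sin(x/2) = ±√((1 - cos x)/2); positive since x/2 ∈ QI, so sin(x/2) = 0.09592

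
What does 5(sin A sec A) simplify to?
5(sin A sec A) = 5(tan A) (using Reciprocal + quotient)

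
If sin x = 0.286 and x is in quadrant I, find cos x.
cos x = 0.9582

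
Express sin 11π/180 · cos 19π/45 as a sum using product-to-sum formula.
sin 11π/180 cos 19π/45 = (1/2)[sin(11π/180+19π/45) + sin(11π/180-19π/45)]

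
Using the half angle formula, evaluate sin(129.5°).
sin(129.5°) = √((1 - cos 259°)/2) = 0.7716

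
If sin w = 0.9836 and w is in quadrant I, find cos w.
cos w = 0.1804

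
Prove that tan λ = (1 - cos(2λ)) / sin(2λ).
RHS = 2sin²λ / (2 sin λ cos λ) = sin λ/cos λ = tan λ = LHS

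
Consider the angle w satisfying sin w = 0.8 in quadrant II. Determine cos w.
cos w = ±√(1 - sin²w) = -0.6 (negative in QII)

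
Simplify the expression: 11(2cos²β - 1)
11(2cos²β - 1) = 11(cos(2β)) (using Double angle)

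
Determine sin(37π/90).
sin(37π/90) = 0.9613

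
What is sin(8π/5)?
sin(8π/5) = -0.9511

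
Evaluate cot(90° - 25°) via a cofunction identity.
cot(90° - 25°) = tan(25°) = 0.4663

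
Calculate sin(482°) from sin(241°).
sin(482°) = 2 sin 241° cos 241° = 0.848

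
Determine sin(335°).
sin(335°) = -0.4226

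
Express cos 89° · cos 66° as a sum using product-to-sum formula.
cos 89° cos 66° = (1/2)[cos(89°-66°) + cos(89°+66°)]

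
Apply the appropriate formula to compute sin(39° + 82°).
sin(39° + 82°) = sin 39° cos 82° + cos 39° sin 82° = 0.8572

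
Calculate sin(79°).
sin(79°) = 0.9816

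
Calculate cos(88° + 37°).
cos(88° + 37°) = cos 88° cos 37° - sin 88° sin 37° = -0.5736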